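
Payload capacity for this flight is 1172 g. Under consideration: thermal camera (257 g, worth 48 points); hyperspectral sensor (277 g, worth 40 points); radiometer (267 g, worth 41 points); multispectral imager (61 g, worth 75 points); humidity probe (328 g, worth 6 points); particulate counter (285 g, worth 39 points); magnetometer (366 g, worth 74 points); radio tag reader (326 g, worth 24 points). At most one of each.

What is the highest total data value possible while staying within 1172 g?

243

Density check — multispectral imager 1.23, magnetometer 0.20, thermal camera 0.19 are the best per g.
The ratio heuristic lands on thermal camera + radiometer + multispectral imager + magnetometer (238) but leaves 221 g idle.
The 366 g tied up in magnetometer is better spent on hyperspectral sensor + particulate counter — total rises to 243 (1147 g).
Runner-up thermal camera + radiometer + multispectral imager + magnetometer tops out at 238.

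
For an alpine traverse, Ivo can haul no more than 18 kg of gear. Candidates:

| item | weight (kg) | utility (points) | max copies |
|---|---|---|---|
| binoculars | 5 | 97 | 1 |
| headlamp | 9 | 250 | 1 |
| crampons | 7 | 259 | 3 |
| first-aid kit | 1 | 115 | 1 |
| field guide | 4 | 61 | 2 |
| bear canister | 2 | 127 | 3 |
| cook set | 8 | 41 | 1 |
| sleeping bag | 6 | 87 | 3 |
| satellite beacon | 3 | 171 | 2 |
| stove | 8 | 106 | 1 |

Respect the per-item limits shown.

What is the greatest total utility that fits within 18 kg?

970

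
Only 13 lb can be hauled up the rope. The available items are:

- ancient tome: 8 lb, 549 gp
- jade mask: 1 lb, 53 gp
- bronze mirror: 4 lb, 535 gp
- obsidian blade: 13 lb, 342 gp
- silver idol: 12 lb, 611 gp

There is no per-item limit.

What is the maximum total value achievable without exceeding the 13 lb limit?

Best packing: jade mask + 3×bronze mirror — 13 lb, 1658 total.
That's the maximum — no swap from here does better than 1658.

1658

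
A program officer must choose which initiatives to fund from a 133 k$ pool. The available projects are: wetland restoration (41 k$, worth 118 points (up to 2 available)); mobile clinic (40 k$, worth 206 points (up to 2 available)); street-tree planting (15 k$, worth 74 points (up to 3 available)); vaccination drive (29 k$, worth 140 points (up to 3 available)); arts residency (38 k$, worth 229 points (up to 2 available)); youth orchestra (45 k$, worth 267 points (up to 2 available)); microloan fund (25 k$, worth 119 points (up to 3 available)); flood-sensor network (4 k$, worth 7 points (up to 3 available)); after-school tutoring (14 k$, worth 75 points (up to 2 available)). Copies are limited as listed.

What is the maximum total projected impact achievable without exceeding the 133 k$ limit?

770

Taking the top-ratio projects first gives 2×arts residency + youth orchestra + 3×flood-sensor network for 746 (133 k$).
Dropping arts residency and 2×flood-sensor network frees 46 k$; slotting in youth orchestra (45 k$) lifts the total to 770 at 132 k$.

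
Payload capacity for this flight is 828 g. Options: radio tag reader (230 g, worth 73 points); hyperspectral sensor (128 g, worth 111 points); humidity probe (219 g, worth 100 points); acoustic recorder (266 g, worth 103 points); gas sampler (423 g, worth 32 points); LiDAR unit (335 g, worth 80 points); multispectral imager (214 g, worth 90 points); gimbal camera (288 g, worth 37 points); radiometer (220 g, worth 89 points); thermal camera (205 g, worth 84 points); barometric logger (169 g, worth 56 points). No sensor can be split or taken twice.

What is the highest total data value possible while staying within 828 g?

Greedy by ratio would take hyperspectral sensor + humidity probe + multispectral imager + thermal camera: 766 g used, total 385.
Dropping thermal camera frees 205 g; slotting in acoustic recorder (266 g) lifts the total to 404 at 827 g.
The closest alternative, hyperspectral sensor + humidity probe + acoustic recorder + thermal camera, reaches only 398.

404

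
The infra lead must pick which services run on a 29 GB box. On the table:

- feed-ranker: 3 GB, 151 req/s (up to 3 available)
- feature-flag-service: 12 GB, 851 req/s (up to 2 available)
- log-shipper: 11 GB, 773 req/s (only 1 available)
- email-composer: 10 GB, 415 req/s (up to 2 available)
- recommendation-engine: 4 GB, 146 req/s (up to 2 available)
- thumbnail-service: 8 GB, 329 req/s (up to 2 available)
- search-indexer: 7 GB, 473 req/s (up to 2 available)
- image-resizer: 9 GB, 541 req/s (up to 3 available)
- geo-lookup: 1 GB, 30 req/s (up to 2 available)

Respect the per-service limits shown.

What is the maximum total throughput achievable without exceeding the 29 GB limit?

A density-first pass picks feed-ranker + 2×feature-flag-service + 2×geo-lookup — 1913 at 29 GB.
Replace feature-flag-service and 2×geo-lookup with 2×search-indexer: the trade gains 35 net, giving 1948 at 29 GB.
Nothing else within 29 GB beats 1948.

1948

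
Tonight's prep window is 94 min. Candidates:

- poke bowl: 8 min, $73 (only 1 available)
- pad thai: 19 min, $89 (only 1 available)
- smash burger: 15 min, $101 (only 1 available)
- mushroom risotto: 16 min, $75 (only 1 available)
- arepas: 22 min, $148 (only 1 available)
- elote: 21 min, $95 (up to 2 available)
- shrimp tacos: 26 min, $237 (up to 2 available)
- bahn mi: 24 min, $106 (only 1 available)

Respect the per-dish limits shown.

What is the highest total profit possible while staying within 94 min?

By profit per min: poke bowl 9.12, shrimp tacos 9.12, smash burger 6.73 lead.
Filling by ratio: poke bowl + smash burger + mushroom risotto + 2×shrimp tacos for 723, with 3 min left unused.
The 16 min tied up in mushroom risotto is better spent on pad thai — total rises to 737 (94 min).
No other feasible combination exceeds 737.

737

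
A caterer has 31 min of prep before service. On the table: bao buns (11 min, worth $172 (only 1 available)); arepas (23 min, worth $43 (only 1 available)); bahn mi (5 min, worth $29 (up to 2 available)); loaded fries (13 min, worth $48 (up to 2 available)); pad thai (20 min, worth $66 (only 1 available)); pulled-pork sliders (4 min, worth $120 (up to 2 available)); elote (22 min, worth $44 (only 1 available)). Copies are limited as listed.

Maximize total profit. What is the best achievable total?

Bao buns + 2×bahn mi + 2×pulled-pork sliders uses 29 of the 31 min and totals 470.
Nothing else within 31 min beats 470.

470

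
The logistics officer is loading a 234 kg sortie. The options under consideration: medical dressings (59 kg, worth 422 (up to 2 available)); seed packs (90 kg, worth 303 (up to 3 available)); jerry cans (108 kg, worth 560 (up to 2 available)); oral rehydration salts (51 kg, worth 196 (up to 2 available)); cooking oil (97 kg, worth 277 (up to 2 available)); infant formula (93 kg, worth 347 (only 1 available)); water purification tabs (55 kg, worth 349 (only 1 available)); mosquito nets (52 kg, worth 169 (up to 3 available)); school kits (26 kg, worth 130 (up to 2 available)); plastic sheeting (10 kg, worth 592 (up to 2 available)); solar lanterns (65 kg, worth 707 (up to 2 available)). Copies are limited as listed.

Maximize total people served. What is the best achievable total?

3077

By people served per kg: plastic sheeting 59.20, solar lanterns 10.88, medical dressings 7.15, water purification tabs 6.35 lead.
The ratio heuristic lands on medical dressings + 2×plastic sheeting + 2×solar lanterns (3020) but leaves 25 kg idle.
Replace medical dressings with water purification tabs + school kits: the trade gains 57 net, giving 3077 at 231 kg.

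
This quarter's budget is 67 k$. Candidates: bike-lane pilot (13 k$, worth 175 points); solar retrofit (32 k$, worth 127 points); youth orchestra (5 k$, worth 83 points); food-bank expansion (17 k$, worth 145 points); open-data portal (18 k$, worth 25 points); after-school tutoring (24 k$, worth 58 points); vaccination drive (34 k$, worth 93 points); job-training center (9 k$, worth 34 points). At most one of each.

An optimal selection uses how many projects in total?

4

The maximum projected impact within 67 k$ is 530.
bike-lane pilot + solar retrofit + youth orchestra + food-bank expansion hits 530 at 67 k$.
All optima have 4 projects.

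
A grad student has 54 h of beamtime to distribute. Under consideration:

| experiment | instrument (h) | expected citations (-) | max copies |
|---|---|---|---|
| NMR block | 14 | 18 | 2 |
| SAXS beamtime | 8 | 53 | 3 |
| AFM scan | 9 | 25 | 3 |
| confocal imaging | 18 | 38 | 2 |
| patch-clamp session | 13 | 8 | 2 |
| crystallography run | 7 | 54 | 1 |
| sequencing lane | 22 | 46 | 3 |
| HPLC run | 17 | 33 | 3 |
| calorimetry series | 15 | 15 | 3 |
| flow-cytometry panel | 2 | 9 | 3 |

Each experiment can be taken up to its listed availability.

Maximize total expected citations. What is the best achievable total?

Taking the top-ratio experiments first gives 3×SAXS beamtime + AFM scan + crystallography run + 3×flow-cytometry panel for 265 (46 h).
Replace flow-cytometry panel with AFM scan: the trade gains 16 net, giving 281 at 53 h.

281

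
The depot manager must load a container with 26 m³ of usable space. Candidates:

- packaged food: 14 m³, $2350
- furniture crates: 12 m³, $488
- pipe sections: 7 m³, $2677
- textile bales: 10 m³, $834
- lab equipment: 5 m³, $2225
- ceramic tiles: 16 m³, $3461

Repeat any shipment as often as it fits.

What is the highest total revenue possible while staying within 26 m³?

Taking 5×lab equipment: 25 m³ used, 11125 in revenue.
That's the maximum — no swap from here does better than 11125.

11125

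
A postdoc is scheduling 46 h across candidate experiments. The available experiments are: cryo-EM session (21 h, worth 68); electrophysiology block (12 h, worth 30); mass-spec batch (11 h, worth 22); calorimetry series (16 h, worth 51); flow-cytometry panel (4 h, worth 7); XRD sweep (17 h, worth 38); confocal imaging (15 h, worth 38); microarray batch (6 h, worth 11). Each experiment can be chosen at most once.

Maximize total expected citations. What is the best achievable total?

130

Best packing: cryo-EM session + calorimetry series + microarray batch — 43 h, 130 total.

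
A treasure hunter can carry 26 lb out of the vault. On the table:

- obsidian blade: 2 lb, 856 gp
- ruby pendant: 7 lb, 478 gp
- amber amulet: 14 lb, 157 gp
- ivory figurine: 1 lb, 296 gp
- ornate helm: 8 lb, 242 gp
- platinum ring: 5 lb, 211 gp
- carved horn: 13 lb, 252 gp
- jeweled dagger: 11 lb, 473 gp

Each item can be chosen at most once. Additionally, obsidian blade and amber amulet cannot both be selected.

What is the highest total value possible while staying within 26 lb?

Taking obsidian blade + ruby pendant + ivory figurine + platinum ring + jeweled dagger: 26 lb used, 2314 in value.
That's the maximum — no feasible swap from here does better than 2314.

2314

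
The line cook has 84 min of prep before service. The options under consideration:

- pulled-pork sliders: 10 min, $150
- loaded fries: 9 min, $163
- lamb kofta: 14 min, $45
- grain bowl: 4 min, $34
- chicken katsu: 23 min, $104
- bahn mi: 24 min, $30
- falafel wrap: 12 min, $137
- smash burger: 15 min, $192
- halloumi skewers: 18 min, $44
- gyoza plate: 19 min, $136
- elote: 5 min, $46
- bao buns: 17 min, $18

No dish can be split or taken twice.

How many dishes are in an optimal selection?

7

The maximum profit within 84 min is 869.
One optimal bundle: pulled-pork sliders + loaded fries + lamb kofta + falafel wrap + smash burger + gyoza plate + elote (84 min).
Any selection reaching 869 contains exactly 7 dishes.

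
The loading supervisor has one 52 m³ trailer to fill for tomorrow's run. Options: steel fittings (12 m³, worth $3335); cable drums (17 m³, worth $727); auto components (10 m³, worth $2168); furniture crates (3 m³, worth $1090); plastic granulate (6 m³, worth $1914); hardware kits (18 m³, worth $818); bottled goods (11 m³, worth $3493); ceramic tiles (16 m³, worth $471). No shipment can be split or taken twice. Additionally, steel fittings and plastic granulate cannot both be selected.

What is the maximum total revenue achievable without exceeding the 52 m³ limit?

10557

Taking steel fittings + auto components + furniture crates + bottled goods + ceramic tiles: 52 m³ used, 10557 in revenue.
The closest alternative, steel fittings + auto components + furniture crates + bottled goods, reaches only 10086.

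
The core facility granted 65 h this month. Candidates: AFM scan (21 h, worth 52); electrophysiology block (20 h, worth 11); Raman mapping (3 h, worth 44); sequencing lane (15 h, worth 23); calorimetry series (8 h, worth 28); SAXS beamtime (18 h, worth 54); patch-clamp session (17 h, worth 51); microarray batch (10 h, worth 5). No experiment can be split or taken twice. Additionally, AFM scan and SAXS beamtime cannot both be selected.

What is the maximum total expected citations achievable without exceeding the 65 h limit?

200

Best packing: Raman mapping + sequencing lane + calorimetry series + SAXS beamtime + patch-clamp session — 61 h, 200 total.
Nothing else feasible within 65 h beats 200.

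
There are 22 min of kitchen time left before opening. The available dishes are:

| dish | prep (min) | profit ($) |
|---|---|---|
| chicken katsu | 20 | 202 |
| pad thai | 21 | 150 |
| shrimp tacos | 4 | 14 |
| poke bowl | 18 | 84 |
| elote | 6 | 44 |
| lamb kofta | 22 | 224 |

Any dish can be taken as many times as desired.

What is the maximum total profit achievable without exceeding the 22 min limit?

By profit per min: lamb kofta 10.18, chicken katsu 10.10, elote 7.33, pad thai 7.14 lead.
Best packing: lamb kofta — 22 min, 224 total.
Every other selection either busts 22 min or fails to beat 224.

224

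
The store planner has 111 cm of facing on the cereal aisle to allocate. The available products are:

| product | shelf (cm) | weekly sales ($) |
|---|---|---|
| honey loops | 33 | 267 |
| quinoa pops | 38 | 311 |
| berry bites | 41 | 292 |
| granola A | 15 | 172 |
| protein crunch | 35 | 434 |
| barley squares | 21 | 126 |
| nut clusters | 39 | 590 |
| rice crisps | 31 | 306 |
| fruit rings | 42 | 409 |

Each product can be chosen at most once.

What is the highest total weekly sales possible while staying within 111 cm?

By weekly sales per cm: nut clusters 15.13, protein crunch 12.40, granola A 11.47, rice crisps 9.87 lead.
The ratio heuristic lands on granola A + protein crunch + barley squares + nut clusters (1322) but leaves 1 cm idle.
Dropping granola A and barley squares frees 36 cm; slotting in rice crisps (31 cm) lifts the total to 1330 at 105 cm.
The spare 6 cm is too small for any remaining product, and no exchange beats 1330.

1330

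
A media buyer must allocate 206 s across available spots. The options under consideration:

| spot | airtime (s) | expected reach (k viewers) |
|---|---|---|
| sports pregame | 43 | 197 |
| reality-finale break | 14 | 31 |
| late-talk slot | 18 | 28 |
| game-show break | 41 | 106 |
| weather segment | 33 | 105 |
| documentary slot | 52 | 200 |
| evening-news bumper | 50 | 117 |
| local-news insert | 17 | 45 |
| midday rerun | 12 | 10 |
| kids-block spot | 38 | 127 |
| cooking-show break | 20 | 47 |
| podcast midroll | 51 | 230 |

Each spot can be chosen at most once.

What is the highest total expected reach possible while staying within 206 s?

Greedy by ratio would take sports pregame + documentary slot + local-news insert + kids-block spot + podcast midroll: 201 s used, total 799.
Replace local-news insert with cooking-show break: the trade gains 2 net, giving 801 at 204 s.
Nothing else within 206 s beats 801.

801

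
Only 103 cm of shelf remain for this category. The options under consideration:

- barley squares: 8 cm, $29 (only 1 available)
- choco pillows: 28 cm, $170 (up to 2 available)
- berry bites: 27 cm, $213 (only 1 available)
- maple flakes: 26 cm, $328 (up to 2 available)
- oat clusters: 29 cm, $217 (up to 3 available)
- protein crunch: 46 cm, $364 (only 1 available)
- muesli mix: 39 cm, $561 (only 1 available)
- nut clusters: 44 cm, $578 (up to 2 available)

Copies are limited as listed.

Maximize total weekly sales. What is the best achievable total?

Taking the top-ratio products first gives barley squares + muesli mix + nut clusters for 1168 (91 cm).
Dropping nut clusters frees 44 cm; slotting in 2×maple flakes (52 cm) lifts the total to 1246 at 99 cm.
No other feasible combination exceeds 1246.

1246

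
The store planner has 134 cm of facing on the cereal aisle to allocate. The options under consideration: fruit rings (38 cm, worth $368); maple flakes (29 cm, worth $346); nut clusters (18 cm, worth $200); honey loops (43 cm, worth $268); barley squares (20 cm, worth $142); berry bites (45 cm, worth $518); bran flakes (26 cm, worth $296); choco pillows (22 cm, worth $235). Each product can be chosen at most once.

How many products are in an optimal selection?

Optimal total is 1467.
One optimal bundle: fruit rings + maple flakes + berry bites + choco pillows (134 cm).
Every optimal selection uses 4 products.

4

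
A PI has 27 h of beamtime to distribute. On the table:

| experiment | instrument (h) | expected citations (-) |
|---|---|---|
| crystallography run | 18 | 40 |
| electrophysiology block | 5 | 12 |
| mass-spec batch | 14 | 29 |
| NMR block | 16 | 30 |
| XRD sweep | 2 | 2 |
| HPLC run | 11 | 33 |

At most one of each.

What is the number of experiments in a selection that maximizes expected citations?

3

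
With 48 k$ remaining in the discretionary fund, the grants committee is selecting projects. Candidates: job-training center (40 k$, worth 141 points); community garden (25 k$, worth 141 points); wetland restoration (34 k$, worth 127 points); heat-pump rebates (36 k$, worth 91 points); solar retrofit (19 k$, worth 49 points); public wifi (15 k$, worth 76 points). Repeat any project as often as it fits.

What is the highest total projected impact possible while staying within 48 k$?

228

Taking the top-ratio projects first gives community garden + public wifi for 217 (40 k$).
The 25 k$ tied up in community garden is better spent on 2×public wifi — total rises to 228 (45 k$).
No other feasible combination exceeds 228.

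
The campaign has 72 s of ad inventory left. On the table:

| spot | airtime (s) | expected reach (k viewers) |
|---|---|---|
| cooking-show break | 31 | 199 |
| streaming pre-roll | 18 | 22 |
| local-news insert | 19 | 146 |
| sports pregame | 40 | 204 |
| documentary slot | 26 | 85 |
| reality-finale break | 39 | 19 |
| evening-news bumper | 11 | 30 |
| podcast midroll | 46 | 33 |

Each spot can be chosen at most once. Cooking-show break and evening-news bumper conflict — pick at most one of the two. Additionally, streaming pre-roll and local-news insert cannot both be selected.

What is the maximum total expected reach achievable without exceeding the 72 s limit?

403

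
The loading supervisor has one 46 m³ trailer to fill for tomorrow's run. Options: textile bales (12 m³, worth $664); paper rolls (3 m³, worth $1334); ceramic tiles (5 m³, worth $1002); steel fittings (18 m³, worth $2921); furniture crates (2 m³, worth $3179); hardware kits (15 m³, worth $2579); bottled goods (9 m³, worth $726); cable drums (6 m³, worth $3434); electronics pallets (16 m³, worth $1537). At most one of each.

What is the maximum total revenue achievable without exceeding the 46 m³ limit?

Ranking by ratio (revenue/m³): furniture crates 1589.50, cable drums 572.33, paper rolls 444.67, ceramic tiles 200.40.
Taking the top-ratio shipments first gives paper rolls + ceramic tiles + furniture crates + hardware kits + bottled goods + cable drums for 12254 (40 m³).
The 14 m³ tied up in ceramic tiles and bottled goods is better spent on steel fittings — total rises to 13447 (44 m³).

13447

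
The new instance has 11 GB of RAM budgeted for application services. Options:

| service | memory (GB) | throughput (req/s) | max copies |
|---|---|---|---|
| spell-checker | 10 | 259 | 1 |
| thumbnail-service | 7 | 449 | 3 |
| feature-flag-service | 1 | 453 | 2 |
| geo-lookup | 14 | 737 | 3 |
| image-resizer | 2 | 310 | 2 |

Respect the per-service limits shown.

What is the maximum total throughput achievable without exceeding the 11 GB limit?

The ratio heuristic lands on 2×feature-flag-service + 2×image-resizer (1526) but leaves 5 GB idle.
Dropping image-resizer frees 2 GB; slotting in thumbnail-service (7 GB) lifts the total to 1665 at 11 GB.
Nothing else within 11 GB beats 1665.

1665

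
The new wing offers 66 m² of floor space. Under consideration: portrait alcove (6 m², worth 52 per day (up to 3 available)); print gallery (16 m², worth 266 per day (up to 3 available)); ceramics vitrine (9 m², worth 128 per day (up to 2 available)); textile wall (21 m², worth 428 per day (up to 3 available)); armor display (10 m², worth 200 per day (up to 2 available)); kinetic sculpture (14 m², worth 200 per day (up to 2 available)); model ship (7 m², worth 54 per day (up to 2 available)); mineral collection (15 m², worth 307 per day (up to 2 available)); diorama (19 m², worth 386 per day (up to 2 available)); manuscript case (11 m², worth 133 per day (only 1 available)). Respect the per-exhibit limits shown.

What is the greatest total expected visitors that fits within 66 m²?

Filling by ratio: textile wall + armor display + 2×mineral collection for 1242, with 5 m² left unused.
Dropping mineral collection frees 15 m²; slotting in diorama (19 m²) lifts the total to 1321 at 65 m².
No other feasible combination exceeds 1321.

1321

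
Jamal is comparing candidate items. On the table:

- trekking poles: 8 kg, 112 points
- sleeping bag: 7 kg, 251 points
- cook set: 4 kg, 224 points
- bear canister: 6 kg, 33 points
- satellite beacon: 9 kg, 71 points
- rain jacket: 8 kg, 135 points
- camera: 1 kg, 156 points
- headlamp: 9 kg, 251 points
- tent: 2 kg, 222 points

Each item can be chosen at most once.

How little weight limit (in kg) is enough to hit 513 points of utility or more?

Need the lightest bundle worth ≥ 513.
Taking cook set + camera + tent gives 602 (≥ 513) for 7 kg.
Below 7 kg the best achievable stays under 513.

7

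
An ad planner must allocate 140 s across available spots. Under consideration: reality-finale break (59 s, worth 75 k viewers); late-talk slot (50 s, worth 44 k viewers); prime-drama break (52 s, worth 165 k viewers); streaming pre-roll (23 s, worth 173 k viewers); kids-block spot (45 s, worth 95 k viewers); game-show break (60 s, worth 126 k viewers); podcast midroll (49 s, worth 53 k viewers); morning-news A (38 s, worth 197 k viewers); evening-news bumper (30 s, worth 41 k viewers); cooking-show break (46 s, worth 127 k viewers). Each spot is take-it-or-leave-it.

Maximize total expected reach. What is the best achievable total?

538

The ratio heuristic lands on prime-drama break + streaming pre-roll + morning-news A (535) but leaves 27 s idle.
Replace prime-drama break with evening-news bumper + cooking-show break: the trade gains 3 net, giving 538 at 137 s.
An exhaustive check of the 1024 subsets confirms 538.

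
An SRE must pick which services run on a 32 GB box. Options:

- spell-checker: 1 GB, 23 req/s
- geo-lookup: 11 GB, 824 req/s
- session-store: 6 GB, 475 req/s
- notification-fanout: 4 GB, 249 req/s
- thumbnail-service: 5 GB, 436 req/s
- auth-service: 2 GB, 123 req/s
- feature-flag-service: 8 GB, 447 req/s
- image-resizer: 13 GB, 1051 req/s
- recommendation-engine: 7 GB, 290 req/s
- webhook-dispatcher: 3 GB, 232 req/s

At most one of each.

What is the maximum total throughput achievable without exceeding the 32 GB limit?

2543

Taking the top-ratio services first gives spell-checker + session-store + notification-fanout + thumbnail-service + image-resizer + webhook-dispatcher for 2466 (32 GB).
Replace spell-checker and session-store and notification-fanout with geo-lookup: the trade gains 77 net, giving 2543 at 32 GB.
Next best is geo-lookup + session-store + auth-service + image-resizer at 2473 (32 GB) — short by 70.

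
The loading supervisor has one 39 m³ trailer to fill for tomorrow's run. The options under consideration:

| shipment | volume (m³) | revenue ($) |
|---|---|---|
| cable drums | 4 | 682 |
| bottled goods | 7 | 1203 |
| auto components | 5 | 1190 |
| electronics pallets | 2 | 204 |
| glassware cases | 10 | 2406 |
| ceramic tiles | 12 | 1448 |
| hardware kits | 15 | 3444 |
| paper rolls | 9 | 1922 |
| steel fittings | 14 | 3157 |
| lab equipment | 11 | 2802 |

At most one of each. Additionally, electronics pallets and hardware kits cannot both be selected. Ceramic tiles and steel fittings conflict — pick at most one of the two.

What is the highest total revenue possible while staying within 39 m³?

9071

Ranking by ratio (revenue/m³): lab equipment 254.73, glassware cases 240.60, auto components 238.00, hardware kits 229.60.
A density-first pass picks cable drums + auto components + glassware cases + paper rolls + lab equipment — 9002 at 39 m³.
Dropping cable drums and glassware cases frees 14 m³; slotting in steel fittings (14 m³) lifts the total to 9071 at 39 m³.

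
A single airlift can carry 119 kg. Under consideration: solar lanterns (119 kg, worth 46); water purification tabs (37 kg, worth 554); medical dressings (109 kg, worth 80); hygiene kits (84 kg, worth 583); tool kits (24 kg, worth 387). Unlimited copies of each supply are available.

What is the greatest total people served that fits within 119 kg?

1715

By people served per kg: tool kits 16.12, water purification tabs 14.97, hygiene kits 6.94 lead.
Taking the top-ratio supplies first gives 4×tool kits for 1548 (96 kg).
The 24 kg tied up in tool kits is better spent on water purification tabs — total rises to 1715 (109 kg).
Every other selection either busts 119 kg or fails to beat 1715.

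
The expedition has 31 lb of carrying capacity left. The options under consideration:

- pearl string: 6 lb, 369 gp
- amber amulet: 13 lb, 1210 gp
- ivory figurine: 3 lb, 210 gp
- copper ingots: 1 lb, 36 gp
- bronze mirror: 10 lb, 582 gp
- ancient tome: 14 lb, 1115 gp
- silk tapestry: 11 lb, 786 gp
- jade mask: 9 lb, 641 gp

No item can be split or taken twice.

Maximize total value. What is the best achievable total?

2571

Best packing: amber amulet + ivory figurine + copper ingots + ancient tome — 31 lb, 2571 total.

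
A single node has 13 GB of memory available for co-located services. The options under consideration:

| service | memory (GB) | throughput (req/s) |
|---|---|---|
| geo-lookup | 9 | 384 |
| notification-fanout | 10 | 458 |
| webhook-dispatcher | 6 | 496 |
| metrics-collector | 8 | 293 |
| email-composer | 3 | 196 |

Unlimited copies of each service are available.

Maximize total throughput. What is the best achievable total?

992

Density check — webhook-dispatcher 82.67, email-composer 65.33, notification-fanout 45.80 are the best per GB.
Best packing: 2×webhook-dispatcher — 12 GB, 992 total.
That's the maximum — no swap from here does better than 992.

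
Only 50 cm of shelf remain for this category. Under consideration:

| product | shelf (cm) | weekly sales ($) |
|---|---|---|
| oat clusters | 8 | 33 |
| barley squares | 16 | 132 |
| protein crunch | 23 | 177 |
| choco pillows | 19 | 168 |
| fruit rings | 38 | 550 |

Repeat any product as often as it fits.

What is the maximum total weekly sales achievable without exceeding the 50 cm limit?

583

Ranking by ratio (weekly sales/cm): fruit rings 14.47, choco pillows 8.84, barley squares 8.25.
Best packing: oat clusters + fruit rings — 46 cm, 583 total.
No other feasible combination exceeds 583.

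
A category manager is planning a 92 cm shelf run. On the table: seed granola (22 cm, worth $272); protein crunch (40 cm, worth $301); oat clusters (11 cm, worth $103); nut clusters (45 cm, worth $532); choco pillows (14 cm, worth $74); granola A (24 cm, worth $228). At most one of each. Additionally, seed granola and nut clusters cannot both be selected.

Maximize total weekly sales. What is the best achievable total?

863

Oat clusters + nut clusters + granola A uses 80 of the 92 cm and totals 863.
Every other selection either busts 92 cm or breaks a pairing rule or fails to beat 863.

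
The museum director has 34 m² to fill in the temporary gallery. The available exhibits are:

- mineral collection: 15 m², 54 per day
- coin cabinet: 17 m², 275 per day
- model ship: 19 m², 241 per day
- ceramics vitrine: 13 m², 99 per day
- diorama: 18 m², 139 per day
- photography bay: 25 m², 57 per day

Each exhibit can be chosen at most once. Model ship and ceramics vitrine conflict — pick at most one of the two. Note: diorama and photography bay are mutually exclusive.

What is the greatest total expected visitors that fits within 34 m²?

374

Density check — coin cabinet 16.18, model ship 12.68, diorama 7.72 are the best per m².
Coin cabinet + ceramics vitrine uses 30 of the 34 m² and totals 374.
Runner-up mineral collection + coin cabinet tops out at 329.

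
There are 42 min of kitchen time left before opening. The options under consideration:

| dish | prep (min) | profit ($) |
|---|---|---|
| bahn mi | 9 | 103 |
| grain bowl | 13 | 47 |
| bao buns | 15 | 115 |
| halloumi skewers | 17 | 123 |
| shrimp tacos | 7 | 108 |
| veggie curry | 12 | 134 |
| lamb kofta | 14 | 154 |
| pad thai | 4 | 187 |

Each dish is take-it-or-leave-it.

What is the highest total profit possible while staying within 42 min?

Ranking by ratio (profit/min): pad thai 46.75, shrimp tacos 15.43, bahn mi 11.44.
The ratio heuristic lands on bahn mi + shrimp tacos + veggie curry + pad thai (532) but leaves 10 min idle.
The 9 min tied up in bahn mi is better spent on lamb kofta — total rises to 583 (37 min).

583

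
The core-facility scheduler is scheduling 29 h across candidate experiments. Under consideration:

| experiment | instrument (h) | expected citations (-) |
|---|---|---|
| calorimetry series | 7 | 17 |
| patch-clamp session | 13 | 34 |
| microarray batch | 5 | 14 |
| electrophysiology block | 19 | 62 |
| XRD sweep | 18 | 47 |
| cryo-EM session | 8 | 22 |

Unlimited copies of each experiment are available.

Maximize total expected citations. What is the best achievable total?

Density check — electrophysiology block 3.26, microarray batch 2.80, cryo-EM session 2.75 are the best per h.
2×microarray batch + electrophysiology block uses 29 of the 29 h and totals 90.
That's the maximum — no swap from here does better than 90.

90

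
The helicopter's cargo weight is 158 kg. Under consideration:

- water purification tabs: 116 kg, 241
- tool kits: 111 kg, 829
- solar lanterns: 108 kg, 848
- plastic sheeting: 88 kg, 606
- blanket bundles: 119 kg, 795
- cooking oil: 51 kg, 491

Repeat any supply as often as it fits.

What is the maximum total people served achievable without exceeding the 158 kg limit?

By people served per kg: cooking oil 9.63, solar lanterns 7.85, tool kits 7.47, plastic sheeting 6.89 lead.
The ratio ordering already packs tightly: 3×cooking oil, 153 kg, 1473.
Nothing else within 158 kg beats 1473.

1473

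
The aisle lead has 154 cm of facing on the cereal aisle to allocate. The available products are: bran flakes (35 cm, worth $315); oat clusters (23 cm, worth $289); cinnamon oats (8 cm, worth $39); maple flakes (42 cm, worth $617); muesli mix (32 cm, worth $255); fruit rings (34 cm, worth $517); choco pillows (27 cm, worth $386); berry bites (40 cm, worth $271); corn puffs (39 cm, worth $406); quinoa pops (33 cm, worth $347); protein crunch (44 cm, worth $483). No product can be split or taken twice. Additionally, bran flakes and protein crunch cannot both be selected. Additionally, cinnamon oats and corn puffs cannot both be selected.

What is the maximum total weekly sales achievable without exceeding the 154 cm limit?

2003

Filling by ratio: oat clusters + cinnamon oats + maple flakes + fruit rings + choco pillows for 1848, with 20 cm left unused.
Dropping oat clusters and cinnamon oats frees 31 cm; slotting in protein crunch (44 cm) lifts the total to 2003 at 147 cm.
An exhaustive check of the 2048 subsets confirms 2003.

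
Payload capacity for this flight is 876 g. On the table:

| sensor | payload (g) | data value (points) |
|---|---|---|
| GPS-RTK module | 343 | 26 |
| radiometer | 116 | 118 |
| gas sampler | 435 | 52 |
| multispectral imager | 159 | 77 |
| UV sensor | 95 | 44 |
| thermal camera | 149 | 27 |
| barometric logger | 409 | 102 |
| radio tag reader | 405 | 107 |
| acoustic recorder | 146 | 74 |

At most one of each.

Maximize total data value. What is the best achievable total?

376

Greedy by ratio would take radiometer + multispectral imager + UV sensor + thermal camera + acoustic recorder: 665 g used, total 340.
Replace UV sensor and thermal camera with radio tag reader: the trade gains 36 net, giving 376 at 826 g.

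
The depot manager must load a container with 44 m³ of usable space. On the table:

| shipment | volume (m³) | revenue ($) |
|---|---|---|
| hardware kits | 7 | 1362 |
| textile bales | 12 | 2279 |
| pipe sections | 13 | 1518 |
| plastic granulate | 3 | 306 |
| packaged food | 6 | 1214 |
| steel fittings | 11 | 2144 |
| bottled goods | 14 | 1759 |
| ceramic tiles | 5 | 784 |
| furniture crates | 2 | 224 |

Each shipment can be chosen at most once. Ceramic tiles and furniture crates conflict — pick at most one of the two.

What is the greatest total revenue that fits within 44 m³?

8089

Best packing: hardware kits + textile bales + plastic granulate + packaged food + steel fittings + ceramic tiles — 44 m³, 8089 total.
Every other selection either busts 44 m³ or breaks a pairing rule or fails to beat 8089.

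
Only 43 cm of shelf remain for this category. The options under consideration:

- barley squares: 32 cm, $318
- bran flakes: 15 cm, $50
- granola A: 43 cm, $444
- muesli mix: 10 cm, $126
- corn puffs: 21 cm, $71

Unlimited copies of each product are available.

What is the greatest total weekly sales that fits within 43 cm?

504

Density check — muesli mix 12.60, granola A 10.33, barley squares 9.94, corn puffs 3.38 are the best per cm.
4×muesli mix uses 40 of the 43 cm and totals 504.
No other feasible combination exceeds 504.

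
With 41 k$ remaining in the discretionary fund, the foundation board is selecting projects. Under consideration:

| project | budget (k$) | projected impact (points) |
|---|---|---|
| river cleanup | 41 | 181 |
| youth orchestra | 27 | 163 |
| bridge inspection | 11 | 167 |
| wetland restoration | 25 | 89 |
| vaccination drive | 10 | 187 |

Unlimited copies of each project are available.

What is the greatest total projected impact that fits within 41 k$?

748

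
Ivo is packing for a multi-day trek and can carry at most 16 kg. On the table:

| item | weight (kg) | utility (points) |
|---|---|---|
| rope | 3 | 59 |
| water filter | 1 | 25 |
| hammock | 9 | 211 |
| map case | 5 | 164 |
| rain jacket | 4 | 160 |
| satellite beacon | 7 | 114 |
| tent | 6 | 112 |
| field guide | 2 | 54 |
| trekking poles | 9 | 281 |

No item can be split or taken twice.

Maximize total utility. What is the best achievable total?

A density-first pass picks rope + water filter + map case + rain jacket + field guide — 462 at 15 kg.
The 8 kg tied up in rope and map case is better spent on trekking poles — total rises to 520 (16 kg).

520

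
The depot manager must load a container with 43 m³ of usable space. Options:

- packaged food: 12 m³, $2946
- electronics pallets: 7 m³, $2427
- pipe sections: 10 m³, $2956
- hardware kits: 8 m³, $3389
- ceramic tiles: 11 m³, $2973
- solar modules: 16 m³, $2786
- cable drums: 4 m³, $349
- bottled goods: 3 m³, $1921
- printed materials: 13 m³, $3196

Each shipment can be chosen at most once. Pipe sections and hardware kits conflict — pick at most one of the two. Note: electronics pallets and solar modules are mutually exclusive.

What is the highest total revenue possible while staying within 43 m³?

13906

Ranking by ratio (revenue/m³): bottled goods 640.33, hardware kits 423.62, electronics pallets 346.71, pipe sections 295.60.
Best packing: electronics pallets + hardware kits + ceramic tiles + bottled goods + printed materials — 42 m³, 13906 total.
Every other selection either busts 43 m³ or breaks a pairing rule or fails to beat 13906.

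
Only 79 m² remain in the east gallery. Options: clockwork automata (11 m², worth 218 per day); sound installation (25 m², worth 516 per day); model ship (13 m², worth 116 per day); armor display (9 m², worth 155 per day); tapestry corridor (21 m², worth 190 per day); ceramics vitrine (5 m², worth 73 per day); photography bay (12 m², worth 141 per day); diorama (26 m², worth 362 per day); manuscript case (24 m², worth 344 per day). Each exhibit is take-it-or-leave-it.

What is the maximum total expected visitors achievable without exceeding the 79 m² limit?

Density check — sound installation 20.64, clockwork automata 19.82, armor display 17.22, ceramics vitrine 14.60 are the best per m².
A density-first pass picks clockwork automata + sound installation + armor display + ceramics vitrine + manuscript case — 1306 at 74 m².
The 24 m² tied up in manuscript case is better spent on diorama — total rises to 1324 (76 m²).
Next best is clockwork automata + sound installation + ceramics vitrine + photography bay + diorama at 1310 (79 m²) — short by 14.

1324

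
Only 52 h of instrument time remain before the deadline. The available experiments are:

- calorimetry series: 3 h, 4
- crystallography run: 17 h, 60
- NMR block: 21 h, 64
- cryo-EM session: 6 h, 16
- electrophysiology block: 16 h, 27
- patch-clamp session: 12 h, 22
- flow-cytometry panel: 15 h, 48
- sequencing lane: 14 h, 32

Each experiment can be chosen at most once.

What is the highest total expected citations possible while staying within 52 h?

Ranking by ratio (expected citations/h): crystallography run 3.53, flow-cytometry panel 3.20, NMR block 3.05.
Best packing: crystallography run + NMR block + sequencing lane — 52 h, 156 total.
Every other selection either busts 52 h or fails to beat 156.

156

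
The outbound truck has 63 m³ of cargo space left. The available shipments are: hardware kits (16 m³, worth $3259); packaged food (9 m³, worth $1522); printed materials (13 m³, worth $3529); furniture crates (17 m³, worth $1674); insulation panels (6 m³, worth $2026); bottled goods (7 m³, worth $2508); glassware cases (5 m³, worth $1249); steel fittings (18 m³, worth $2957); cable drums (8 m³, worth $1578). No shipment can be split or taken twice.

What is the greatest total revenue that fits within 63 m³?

Filling by ratio: hardware kits + printed materials + insulation panels + bottled goods + glassware cases + cable drums for 14149, with 8 m³ left unused.
Replace glassware cases with packaged food: the trade gains 273 net, giving 14422 at 59 m³.
Next best is hardware kits + printed materials + insulation panels + bottled goods + steel fittings at 14279 (60 m³) — short by 143.

14422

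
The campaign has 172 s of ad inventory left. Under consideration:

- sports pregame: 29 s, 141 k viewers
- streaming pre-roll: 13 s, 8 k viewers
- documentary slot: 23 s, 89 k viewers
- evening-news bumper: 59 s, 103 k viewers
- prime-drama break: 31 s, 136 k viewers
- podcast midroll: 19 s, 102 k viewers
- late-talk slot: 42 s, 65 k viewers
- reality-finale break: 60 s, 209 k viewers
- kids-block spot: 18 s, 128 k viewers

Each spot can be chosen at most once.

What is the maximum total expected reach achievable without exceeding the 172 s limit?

724

By expected reach per s: kids-block spot 7.11, podcast midroll 5.37, sports pregame 4.86, prime-drama break 4.39 lead.
Greedy by ratio would take sports pregame + documentary slot + prime-drama break + podcast midroll + late-talk slot + kids-block spot: 162 s used, total 661.
The 65 s tied up in documentary slot and late-talk slot is better spent on streaming pre-roll + reality-finale break — total rises to 724 (170 s).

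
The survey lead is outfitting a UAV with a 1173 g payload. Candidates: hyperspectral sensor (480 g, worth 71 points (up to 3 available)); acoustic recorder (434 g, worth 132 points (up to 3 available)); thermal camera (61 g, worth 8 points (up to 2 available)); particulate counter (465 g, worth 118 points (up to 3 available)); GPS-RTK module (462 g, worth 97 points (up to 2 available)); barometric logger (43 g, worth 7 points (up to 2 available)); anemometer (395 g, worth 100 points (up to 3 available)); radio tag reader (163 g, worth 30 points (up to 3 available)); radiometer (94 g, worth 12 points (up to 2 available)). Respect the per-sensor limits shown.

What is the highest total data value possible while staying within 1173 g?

313

By data value per g: acoustic recorder 0.30, particulate counter 0.25, anemometer 0.25 lead.
Taking the top-ratio sensors first gives 2×acoustic recorder + 2×barometric logger + radio tag reader for 308 (1117 g).
The 43 g tied up in barometric logger is better spent on radiometer — total rises to 313 (1168 g).
That's the maximum — no swap from here does better than 313.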